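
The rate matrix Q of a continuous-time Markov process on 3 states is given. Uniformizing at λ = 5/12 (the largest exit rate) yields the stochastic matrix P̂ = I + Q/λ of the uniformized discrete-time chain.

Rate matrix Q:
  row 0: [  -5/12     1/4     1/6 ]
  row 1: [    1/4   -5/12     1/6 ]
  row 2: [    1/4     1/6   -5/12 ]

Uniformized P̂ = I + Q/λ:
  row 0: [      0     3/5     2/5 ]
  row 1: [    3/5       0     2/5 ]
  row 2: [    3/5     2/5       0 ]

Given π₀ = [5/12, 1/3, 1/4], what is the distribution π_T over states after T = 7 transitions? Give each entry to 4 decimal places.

π = [0.3738, 0.3404, 0.2858]

t=0: π = [0.4167, 0.3333, 0.2500]
t=1: π = [0.3500, 0.3500, 0.3000]
t=2: π = [0.3900, 0.3300, 0.2800]
t=3: π = [0.3660, 0.3460, 0.2880]
t=4: π = [0.3804, 0.3348, 0.2848]
t=5: π = [0.3718, 0.3422, 0.2861]
t=6: π = [0.3769, 0.3375, 0.2856]
t=7: π = [0.3738, 0.3404, 0.2858]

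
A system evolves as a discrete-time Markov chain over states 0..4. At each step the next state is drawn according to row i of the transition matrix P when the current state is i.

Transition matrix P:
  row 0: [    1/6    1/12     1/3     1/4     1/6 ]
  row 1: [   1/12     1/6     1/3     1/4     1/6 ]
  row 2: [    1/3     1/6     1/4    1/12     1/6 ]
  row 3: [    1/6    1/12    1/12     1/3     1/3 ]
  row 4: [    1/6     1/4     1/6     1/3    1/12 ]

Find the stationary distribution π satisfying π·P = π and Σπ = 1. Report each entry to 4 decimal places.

Balance equations π_j = Σ_i π_i·P[i][j]:
  π_0 = 1/6·π_0 + 1/12·π_1 + 1/3·π_2 + 1/6·π_3 + 1/6·π_4
  π_1 = 1/12·π_0 + 1/6·π_1 + 1/6·π_2 + 1/12·π_3 + 1/4·π_4
  π_2 = 1/3·π_0 + 1/3·π_1 + 1/4·π_2 + 1/12·π_3 + 1/6·π_4
  π_3 = 1/4·π_0 + 1/4·π_1 + 1/12·π_2 + 1/3·π_3 + 1/3·π_4
  normalize: π_0 + π_1 + π_2 + π_3 + π_4 = 1
Solving the linear system gives exactly π = [3675/19217, 2804/19217, 385/1747, 437/1747, 336/1747].

π = [0.1912, 0.1459, 0.2204, 0.2501, 0.1923]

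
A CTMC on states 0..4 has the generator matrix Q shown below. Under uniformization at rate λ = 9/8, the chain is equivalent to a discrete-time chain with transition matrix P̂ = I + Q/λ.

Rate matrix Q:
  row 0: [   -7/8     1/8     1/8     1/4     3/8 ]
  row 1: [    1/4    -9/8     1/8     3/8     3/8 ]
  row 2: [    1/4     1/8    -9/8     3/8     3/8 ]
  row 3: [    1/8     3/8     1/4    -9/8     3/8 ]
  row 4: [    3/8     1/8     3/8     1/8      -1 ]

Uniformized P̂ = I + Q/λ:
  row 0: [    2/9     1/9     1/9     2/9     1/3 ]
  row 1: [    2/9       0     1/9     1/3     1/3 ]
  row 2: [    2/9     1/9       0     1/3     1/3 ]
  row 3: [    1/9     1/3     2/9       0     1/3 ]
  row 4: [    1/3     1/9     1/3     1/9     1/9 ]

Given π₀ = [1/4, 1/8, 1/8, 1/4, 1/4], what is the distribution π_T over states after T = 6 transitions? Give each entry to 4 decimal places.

t=0: π = [0.2500, 0.1250, 0.1250, 0.2500, 0.2500]
t=1: π = [0.2222, 0.1528, 0.1806, 0.1667, 0.2778]
t=2: π = [0.2346, 0.1312, 0.1713, 0.1914, 0.2716]
t=3: π = [0.2311, 0.1391, 0.1737, 0.1831, 0.2730]
t=4: π = [0.2322, 0.1364, 0.1728, 0.1859, 0.2727]
t=5: π = [0.2319, 0.1373, 0.1732, 0.1850, 0.2727]
t=6: π = [0.2320, 0.1370, 0.1730, 0.1853, 0.2727]

π = [0.2320, 0.1370, 0.1730, 0.1853, 0.2727]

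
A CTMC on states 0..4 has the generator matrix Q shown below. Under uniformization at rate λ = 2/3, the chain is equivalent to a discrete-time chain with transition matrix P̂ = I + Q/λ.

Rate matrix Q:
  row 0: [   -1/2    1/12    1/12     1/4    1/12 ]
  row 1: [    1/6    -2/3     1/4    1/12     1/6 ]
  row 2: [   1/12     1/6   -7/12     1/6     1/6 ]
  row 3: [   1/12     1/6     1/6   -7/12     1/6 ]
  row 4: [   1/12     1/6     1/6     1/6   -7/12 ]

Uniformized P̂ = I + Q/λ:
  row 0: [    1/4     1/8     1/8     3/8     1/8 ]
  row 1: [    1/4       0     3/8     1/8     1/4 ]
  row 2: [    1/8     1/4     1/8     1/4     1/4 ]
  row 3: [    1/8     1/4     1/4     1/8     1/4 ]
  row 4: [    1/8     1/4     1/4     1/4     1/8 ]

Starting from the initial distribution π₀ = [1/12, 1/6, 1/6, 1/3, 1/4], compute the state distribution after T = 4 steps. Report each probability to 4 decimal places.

π = [0.1690, 0.1830, 0.2239, 0.2205, 0.2035]

t=0: π = [0.0833, 0.1667, 0.1667, 0.3333, 0.2500]
t=1: π = [0.1563, 0.1979, 0.2396, 0.1979, 0.2083]
t=2: π = [0.1693, 0.1810, 0.2253, 0.2201, 0.2044]
t=3: π = [0.1688, 0.1836, 0.2233, 0.2210, 0.2033]
t=4: π = [0.1690, 0.1830, 0.2239, 0.2205, 0.2035]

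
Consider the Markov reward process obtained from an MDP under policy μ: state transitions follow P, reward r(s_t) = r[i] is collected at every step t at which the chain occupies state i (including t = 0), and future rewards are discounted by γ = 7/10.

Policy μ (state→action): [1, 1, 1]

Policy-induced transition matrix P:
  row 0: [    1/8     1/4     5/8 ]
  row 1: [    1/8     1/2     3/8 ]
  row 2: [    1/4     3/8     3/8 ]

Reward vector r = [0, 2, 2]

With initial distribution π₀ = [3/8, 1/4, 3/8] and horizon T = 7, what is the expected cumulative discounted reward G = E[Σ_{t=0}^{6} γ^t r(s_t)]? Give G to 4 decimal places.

t=0: π = [0.3750, 0.2500, 0.3750], E[r] = 1.2500, γ^t·E[r] = 1.250000, running G = 1.250000
t=1: π = [0.1719, 0.3594, 0.4688], E[r] = 1.6563, γ^t·E[r] = 1.159375, running G = 2.409375
t=2: π = [0.1836, 0.3984, 0.4180], E[r] = 1.6328, γ^t·E[r] = 0.800078, running G = 3.209453
t=3: π = [0.1772, 0.4019, 0.4209], E[r] = 1.6455, γ^t·E[r] = 0.564409, running G = 3.773862
t=4: π = [0.1776, 0.4031, 0.4193], E[r] = 1.6448, γ^t·E[r] = 0.394911, running G = 4.168773
t=5: π = [0.1774, 0.4032, 0.4194], E[r] = 1.6452, γ^t·E[r] = 0.276504, running G = 4.445277
t=6: π = [0.1774, 0.4032, 0.4194], E[r] = 1.6451, γ^t·E[r] = 0.193550, running G = 4.638827

G = 4.6388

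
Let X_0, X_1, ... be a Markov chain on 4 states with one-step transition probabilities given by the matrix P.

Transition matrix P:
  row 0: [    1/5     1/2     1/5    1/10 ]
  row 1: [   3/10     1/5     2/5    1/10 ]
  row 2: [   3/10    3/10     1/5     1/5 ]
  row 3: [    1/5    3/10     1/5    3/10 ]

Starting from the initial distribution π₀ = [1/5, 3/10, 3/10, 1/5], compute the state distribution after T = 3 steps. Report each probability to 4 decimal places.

π = [0.2583, 0.3193, 0.2642, 0.1582]

t=0: π = [0.2000, 0.3000, 0.3000, 0.2000]
t=1: π = [0.2600, 0.3100, 0.2600, 0.1700]
t=2: π = [0.2570, 0.3210, 0.2620, 0.1600]
t=3: π = [0.2583, 0.3193, 0.2642, 0.1582]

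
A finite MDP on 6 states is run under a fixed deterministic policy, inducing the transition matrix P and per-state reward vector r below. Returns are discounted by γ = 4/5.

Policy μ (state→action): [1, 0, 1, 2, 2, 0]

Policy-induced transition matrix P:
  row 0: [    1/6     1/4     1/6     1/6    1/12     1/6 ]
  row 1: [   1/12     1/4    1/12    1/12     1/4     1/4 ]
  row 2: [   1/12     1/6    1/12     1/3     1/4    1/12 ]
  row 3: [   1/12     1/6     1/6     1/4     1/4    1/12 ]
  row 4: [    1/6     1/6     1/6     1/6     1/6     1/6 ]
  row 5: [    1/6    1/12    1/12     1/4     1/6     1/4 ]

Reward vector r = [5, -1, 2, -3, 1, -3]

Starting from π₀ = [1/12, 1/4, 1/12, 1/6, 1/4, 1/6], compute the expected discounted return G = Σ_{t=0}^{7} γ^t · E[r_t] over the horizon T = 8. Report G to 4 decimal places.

t=0: π = [0.0833, 0.2500, 0.0833, 0.1667, 0.2500, 0.1667], E[r] = -0.4167, γ^t·E[r] = -0.416667, running G = -0.416667
t=1: π = [0.1250, 0.1806, 0.1250, 0.1875, 0.2014, 0.1806], E[r] = -0.2083, γ^t·E[r] = -0.166667, running G = -0.583333
t=2: π = [0.1256, 0.1771, 0.1262, 0.2031, 0.1973, 0.1707], E[r] = -0.2211, γ^t·E[r] = -0.141481, running G = -0.724815
t=3: π = [0.1245, 0.1777, 0.1272, 0.2041, 0.1984, 0.1682], E[r] = -0.2195, γ^t·E[r] = -0.112370, running G = -0.837185
t=4: π = [0.1243, 0.1778, 0.1272, 0.2041, 0.1987, 0.1679], E[r] = -0.2192, γ^t·E[r] = -0.089802, running G = -0.926988
t=5: π = [0.1242, 0.1778, 0.1273, 0.2041, 0.1987, 0.1679], E[r] = -0.2192, γ^t·E[r] = -0.071818, running G = -0.998805
t=6: π = [0.1242, 0.1779, 0.1273, 0.2040, 0.1987, 0.1679], E[r] = -0.2192, γ^t·E[r] = -0.057453, running G = -1.056258
t=7: π = [0.1242, 0.1779, 0.1273, 0.2040, 0.1987, 0.1679], E[r] = -0.2192, γ^t·E[r] = -0.045962, running G = -1.102220

G = -1.1022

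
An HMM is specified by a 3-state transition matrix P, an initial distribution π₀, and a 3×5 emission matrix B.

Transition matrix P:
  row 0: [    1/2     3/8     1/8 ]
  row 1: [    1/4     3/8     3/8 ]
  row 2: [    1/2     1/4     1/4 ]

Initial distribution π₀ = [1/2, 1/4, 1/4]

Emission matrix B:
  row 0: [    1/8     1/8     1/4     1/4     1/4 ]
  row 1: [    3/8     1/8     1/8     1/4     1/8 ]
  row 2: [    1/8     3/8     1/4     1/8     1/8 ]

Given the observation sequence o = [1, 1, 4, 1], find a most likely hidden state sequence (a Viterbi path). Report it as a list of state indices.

t=0: δ = [6.250e-02, 3.125e-02, 9.375e-02]  (obs o_0=1)
t=1: δ = [5.859e-03, 2.930e-03, 8.789e-03]  ψ = [2, 0, 2]  (obs o_1=1)
t=2: δ = [1.099e-03, 2.747e-04, 2.747e-04]  ψ = [2, 0, 2]  (obs o_2=4)
t=3: δ = [6.866e-05, 5.150e-05, 5.150e-05]  ψ = [0, 0, 0]  (obs o_3=1)
backtrack: best end state = 0; path = [2, 2, 0, 0]

path = [2, 2, 0, 0]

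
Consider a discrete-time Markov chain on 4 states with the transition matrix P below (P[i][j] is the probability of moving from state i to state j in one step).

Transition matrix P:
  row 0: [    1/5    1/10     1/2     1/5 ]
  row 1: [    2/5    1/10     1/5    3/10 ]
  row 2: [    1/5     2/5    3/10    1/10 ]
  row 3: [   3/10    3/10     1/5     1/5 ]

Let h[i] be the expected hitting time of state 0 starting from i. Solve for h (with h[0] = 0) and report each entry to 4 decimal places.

h = [0.0000, 3.0091, 3.6170, 3.2827]

First-step conditioning: h[0] = 0; for i ≠ 0, h[i] = 1 + Σ_k P[i][k]·h[k].
  h[1] = 1 + 1/10·h[1] + 1/5·h[2] + 3/10·h[3]
  h[2] = 1 + 2/5·h[1] + 3/10·h[2] + 1/10·h[3]
  h[3] = 1 + 3/10·h[1] + 1/5·h[2] + 1/5·h[3]
Solving the 3×3 linear system over states ≠ 0 gives exactly h = [0, 990/329, 170/47, 1080/329] (h[0] = 0 is the target).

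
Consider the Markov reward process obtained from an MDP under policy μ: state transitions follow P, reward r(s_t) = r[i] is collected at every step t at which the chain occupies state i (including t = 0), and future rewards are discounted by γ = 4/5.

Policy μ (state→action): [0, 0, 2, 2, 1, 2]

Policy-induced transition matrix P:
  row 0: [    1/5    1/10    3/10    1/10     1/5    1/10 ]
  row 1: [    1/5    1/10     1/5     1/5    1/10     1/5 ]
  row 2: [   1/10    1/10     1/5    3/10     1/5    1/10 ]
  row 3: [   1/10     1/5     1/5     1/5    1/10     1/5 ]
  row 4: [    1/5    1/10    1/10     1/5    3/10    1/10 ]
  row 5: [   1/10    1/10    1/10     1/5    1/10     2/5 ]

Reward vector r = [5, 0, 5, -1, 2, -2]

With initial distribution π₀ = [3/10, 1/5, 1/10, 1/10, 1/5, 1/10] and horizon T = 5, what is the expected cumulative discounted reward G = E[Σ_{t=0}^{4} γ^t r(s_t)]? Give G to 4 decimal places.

t=0: π = [0.3000, 0.2000, 0.1000, 0.1000, 0.2000, 0.1000], E[r] = 2.1000, γ^t·E[r] = 2.100000, running G = 2.100000
t=1: π = [0.1700, 0.1100, 0.2000, 0.1800, 0.1800, 0.1600], E[r] = 1.7100, γ^t·E[r] = 1.368000, running G = 3.468000
t=2: π = [0.1460, 0.1180, 0.1830, 0.2030, 0.1730, 0.1770], E[r] = 1.4340, γ^t·E[r] = 0.917760, running G = 4.385760
t=3: π = [0.1437, 0.1203, 0.1796, 0.2037, 0.1675, 0.1852], E[r] = 1.3774, γ^t·E[r] = 0.705229, running G = 5.090989
t=4: π = [0.1432, 0.1204, 0.1791, 0.2036, 0.1658, 0.1880], E[r] = 1.3634, γ^t·E[r] = 0.558449, running G = 5.649437

G = 5.6494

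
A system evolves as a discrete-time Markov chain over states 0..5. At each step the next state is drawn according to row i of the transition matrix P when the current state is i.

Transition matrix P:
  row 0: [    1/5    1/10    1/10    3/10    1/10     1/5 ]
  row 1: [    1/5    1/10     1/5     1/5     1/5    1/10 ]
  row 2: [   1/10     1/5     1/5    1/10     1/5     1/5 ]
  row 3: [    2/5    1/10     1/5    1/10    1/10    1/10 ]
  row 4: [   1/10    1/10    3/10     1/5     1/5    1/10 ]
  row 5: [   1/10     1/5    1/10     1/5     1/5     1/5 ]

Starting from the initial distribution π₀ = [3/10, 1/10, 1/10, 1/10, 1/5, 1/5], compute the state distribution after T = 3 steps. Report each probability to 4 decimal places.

π = [0.1863, 0.1333, 0.1819, 0.1831, 0.1628, 0.1526]

t=0: π = [0.3000, 0.1000, 0.1000, 0.1000, 0.2000, 0.2000]
t=1: π = [0.1700, 0.1300, 0.1700, 0.2100, 0.1600, 0.1600]
t=2: π = [0.1930, 0.1330, 0.1830, 0.1790, 0.1620, 0.1500]
t=3: π = [0.1863, 0.1333, 0.1819, 0.1831, 0.1628, 0.1526]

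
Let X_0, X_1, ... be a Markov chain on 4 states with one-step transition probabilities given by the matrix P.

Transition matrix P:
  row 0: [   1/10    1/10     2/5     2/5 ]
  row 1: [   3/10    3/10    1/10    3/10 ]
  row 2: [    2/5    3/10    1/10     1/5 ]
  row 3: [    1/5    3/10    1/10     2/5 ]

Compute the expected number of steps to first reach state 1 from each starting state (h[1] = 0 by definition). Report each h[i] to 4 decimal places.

First-step conditioning: h[1] = 0; for i ≠ 1, h[i] = 1 + Σ_k P[i][k]·h[k].
  h[0] = 1 + 1/10·h[0] + 2/5·h[2] + 2/5·h[3]
  h[2] = 1 + 2/5·h[0] + 1/10·h[2] + 1/5·h[3]
  h[3] = 1 + 1/5·h[0] + 1/10·h[2] + 2/5·h[3]
Solving the 3×3 linear system over states ≠ 1 gives exactly h = [310/67, 0, 270/67, 260/67] (h[1] = 0 is the target).

h = [4.6269, 0.0000, 4.0299, 3.8806]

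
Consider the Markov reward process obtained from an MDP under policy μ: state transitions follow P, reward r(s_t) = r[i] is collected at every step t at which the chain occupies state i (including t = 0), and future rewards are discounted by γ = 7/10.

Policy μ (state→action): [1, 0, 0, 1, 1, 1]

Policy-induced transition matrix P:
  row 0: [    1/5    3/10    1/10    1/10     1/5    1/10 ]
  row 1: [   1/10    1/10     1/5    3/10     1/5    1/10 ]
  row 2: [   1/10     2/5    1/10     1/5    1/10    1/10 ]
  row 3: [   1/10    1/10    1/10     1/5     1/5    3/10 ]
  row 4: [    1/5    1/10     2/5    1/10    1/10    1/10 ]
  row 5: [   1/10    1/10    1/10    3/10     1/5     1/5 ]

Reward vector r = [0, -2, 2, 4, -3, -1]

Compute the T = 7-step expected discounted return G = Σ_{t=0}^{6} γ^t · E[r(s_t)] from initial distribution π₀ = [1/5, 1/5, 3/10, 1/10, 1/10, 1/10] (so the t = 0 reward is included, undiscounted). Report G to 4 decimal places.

G = 0.4247

t=0: π = [0.2000, 0.2000, 0.3000, 0.1000, 0.1000, 0.1000], E[r] = 0.2000, γ^t·E[r] = 0.200000, running G = 0.200000
t=1: π = [0.1300, 0.2300, 0.1500, 0.2000, 0.1600, 0.1300], E[r] = 0.0300, γ^t·E[r] = 0.021000, running G = 0.221000
t=2: π = [0.1290, 0.1710, 0.1710, 0.2070, 0.1690, 0.1530], E[r] = 0.1680, γ^t·E[r] = 0.082320, running G = 0.303320
t=3: π = [0.1298, 0.1771, 0.1678, 0.2026, 0.1660, 0.1567], E[r] = 0.1371, γ^t·E[r] = 0.047025, running G = 0.350345
t=4: π = [0.1296, 0.1763, 0.1675, 0.2038, 0.1666, 0.1562], E[r] = 0.1416, γ^t·E[r] = 0.033991, running G = 0.384336
t=5: π = [0.1296, 0.1762, 0.1676, 0.2036, 0.1666, 0.1564], E[r] = 0.1413, γ^t·E[r] = 0.023743, running G = 0.408080
t=6: π = [0.1296, 0.1762, 0.1676, 0.2036, 0.1666, 0.1564], E[r] = 0.1412, γ^t·E[r] = 0.016612, running G = 0.424692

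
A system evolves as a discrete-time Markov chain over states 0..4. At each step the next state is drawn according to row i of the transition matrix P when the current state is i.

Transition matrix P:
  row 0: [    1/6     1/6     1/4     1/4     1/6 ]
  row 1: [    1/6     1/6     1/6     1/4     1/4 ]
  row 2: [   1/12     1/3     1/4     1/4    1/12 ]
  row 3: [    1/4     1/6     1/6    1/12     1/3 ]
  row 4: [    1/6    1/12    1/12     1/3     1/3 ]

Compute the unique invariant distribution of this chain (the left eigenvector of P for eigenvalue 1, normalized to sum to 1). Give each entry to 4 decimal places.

π = [0.1714, 0.1753, 0.1750, 0.2319, 0.2464]

Balance equations π_j = Σ_i π_i·P[i][j]:
  π_0 = 1/6·π_0 + 1/6·π_1 + 1/12·π_2 + 1/4·π_3 + 1/6·π_4
  π_1 = 1/6·π_0 + 1/6·π_1 + 1/3·π_2 + 1/6·π_3 + 1/12·π_4
  π_2 = 1/4·π_0 + 1/6·π_1 + 1/4·π_2 + 1/6·π_3 + 1/12·π_4
  π_3 = 1/4·π_0 + 1/4·π_1 + 1/4·π_2 + 1/12·π_3 + 1/3·π_4
  normalize: π_0 + π_1 + π_2 + π_3 + π_4 = 1
Solving the linear system gives exactly π = [229/1336, 1171/6680, 7/40, 1549/6680, 823/3340].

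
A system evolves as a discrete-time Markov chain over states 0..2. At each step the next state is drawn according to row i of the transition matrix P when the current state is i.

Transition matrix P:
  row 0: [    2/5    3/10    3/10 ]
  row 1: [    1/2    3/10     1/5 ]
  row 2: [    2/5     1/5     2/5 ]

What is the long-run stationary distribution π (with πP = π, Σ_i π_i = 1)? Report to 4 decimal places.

π = [0.4270, 0.2697, 0.3034]

Balance equations π_j = Σ_i π_i·P[i][j]:
  π_0 = 2/5·π_0 + 1/2·π_1 + 2/5·π_2
  π_1 = 3/10·π_0 + 3/10·π_1 + 1/5·π_2
  normalize: π_0 + π_1 + π_2 = 1
Solving the linear system gives exactly π = [38/89, 24/89, 27/89].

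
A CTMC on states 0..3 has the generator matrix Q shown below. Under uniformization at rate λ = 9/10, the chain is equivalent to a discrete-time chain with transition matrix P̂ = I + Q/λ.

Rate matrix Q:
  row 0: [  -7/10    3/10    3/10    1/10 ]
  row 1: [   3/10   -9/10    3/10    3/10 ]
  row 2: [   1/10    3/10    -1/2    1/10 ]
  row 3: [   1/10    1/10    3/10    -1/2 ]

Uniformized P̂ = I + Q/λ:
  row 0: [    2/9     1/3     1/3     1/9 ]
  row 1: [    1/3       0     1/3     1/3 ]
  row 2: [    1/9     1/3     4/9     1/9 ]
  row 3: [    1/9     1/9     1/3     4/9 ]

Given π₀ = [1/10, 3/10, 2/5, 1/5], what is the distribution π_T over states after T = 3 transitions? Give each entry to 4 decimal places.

t=0: π = [0.1000, 0.3000, 0.4000, 0.2000]
t=1: π = [0.1889, 0.1889, 0.3778, 0.2444]
t=2: π = [0.1741, 0.2160, 0.3753, 0.2346]
t=3: π = [0.1785, 0.2092, 0.3750, 0.2373]

π = [0.1785, 0.2092, 0.3750, 0.2373]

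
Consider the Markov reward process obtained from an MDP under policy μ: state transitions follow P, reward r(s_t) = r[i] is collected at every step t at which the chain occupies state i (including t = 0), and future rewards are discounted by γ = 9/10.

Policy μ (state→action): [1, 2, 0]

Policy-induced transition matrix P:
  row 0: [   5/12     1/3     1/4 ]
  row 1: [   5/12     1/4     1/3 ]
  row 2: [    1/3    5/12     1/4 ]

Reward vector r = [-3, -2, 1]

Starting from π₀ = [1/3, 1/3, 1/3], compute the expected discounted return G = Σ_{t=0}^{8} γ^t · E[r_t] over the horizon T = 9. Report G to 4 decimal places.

t=0: π = [0.3333, 0.3333, 0.3333], E[r] = -1.3333, γ^t·E[r] = -1.333333, running G = -1.333333
t=1: π = [0.3889, 0.3333, 0.2778], E[r] = -1.5556, γ^t·E[r] = -1.400000, running G = -2.733333
t=2: π = [0.3935, 0.3287, 0.2778], E[r] = -1.5602, γ^t·E[r] = -1.263750, running G = -3.997083
t=3: π = [0.3935, 0.3291, 0.2774], E[r] = -1.5613, γ^t·E[r] = -1.138219, running G = -5.135302
t=4: π = [0.3936, 0.3290, 0.2774], E[r] = -1.5613, γ^t·E[r] = -1.024355, running G = -6.159657
t=5: π = [0.3935, 0.3290, 0.2774], E[r] = -1.5613, γ^t·E[r] = -0.921927, running G = -7.081584
t=6: π = [0.3935, 0.3290, 0.2774], E[r] = -1.5613, γ^t·E[r] = -0.829734, running G = -7.911317
t=7: π = [0.3935, 0.3290, 0.2774], E[r] = -1.5613, γ^t·E[r] = -0.746760, running G = -8.658078
t=8: π = [0.3935, 0.3290, 0.2774], E[r] = -1.5613, γ^t·E[r] = -0.672084, running G = -9.330162

G = -9.3302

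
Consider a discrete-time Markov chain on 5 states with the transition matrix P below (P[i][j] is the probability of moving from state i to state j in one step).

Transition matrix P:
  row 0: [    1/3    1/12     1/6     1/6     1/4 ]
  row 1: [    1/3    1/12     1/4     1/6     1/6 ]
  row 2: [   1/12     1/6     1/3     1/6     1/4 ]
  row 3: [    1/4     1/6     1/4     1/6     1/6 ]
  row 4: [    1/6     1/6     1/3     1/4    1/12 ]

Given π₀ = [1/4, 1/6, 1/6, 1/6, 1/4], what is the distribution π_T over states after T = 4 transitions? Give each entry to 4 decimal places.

t=0: π = [0.2500, 0.1667, 0.1667, 0.1667, 0.2500]
t=1: π = [0.2361, 0.1319, 0.2639, 0.1875, 0.1806]
t=2: π = [0.2216, 0.1360, 0.2674, 0.1817, 0.1933]
t=3: π = [0.2191, 0.1369, 0.2699, 0.1828, 0.1913]
t=4: π = [0.2187, 0.1370, 0.2702, 0.1826, 0.1915]

π = [0.2187, 0.1370, 0.2702, 0.1826, 0.1915]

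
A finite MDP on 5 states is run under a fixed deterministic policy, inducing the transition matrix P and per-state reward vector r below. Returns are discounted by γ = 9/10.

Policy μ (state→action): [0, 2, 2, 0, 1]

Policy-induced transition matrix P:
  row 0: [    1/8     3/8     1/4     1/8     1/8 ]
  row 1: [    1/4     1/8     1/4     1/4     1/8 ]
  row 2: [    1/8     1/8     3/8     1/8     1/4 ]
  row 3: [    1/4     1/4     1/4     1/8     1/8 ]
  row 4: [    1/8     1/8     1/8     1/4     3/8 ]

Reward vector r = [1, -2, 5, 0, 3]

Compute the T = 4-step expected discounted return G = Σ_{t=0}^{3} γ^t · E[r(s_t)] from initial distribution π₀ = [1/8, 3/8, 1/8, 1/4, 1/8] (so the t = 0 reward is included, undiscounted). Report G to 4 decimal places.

t=0: π = [0.1250, 0.3750, 0.1250, 0.2500, 0.1250], E[r] = 0.3750, γ^t·E[r] = 0.375000, running G = 0.375000
t=1: π = [0.2031, 0.1875, 0.2500, 0.1875, 0.1719], E[r] = 1.5938, γ^t·E[r] = 1.434375, running G = 1.809375
t=2: π = [0.1719, 0.1992, 0.2598, 0.1699, 0.1992], E[r] = 1.6699, γ^t·E[r] = 1.352637, running G = 3.162012
t=3: π = [0.1711, 0.1892, 0.2576, 0.1748, 0.2073], E[r] = 1.7024, γ^t·E[r] = 1.241044, running G = 4.403056

G = 4.4031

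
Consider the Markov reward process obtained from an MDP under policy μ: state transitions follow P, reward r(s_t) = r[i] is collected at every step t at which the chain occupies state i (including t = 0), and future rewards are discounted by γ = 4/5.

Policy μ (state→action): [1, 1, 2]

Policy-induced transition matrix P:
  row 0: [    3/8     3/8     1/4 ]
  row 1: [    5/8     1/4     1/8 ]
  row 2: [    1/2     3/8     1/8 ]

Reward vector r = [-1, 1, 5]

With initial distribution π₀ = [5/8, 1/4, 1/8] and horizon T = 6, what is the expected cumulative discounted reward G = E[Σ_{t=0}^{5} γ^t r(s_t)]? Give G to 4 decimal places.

t=0: π = [0.6250, 0.2500, 0.1250], E[r] = 0.2500, γ^t·E[r] = 0.250000, running G = 0.250000
t=1: π = [0.4531, 0.3438, 0.2031], E[r] = 0.9063, γ^t·E[r] = 0.725000, running G = 0.975000
t=2: π = [0.4863, 0.3320, 0.1816], E[r] = 0.7539, γ^t·E[r] = 0.482500, running G = 1.457500
t=3: π = [0.4807, 0.3335, 0.1858], E[r] = 0.7817, γ^t·E[r] = 0.400250, running G = 1.857750
t=4: π = [0.4816, 0.3333, 0.1851], E[r] = 0.7772, γ^t·E[r] = 0.318325, running G = 2.176075
t=5: π = [0.4815, 0.3333, 0.1852], E[r] = 0.7779, γ^t·E[r] = 0.254893, running G = 2.430968

G = 2.4310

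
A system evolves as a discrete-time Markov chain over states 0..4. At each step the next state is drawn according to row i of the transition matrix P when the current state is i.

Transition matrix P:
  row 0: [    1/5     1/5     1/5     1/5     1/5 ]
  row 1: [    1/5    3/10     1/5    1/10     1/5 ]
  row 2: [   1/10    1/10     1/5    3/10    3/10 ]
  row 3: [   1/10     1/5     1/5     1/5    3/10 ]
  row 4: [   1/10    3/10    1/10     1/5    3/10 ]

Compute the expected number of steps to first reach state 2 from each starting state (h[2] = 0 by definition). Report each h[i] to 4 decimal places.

h = [5.6872, 5.6802, 0.0000, 5.7504, 6.3184]

First-step conditioning: h[2] = 0; for i ≠ 2, h[i] = 1 + Σ_k P[i][k]·h[k].
  h[0] = 1 + 1/5·h[0] + 1/5·h[1] + 1/5·h[3] + 1/5·h[4]
  h[1] = 1 + 1/5·h[0] + 3/10·h[1] + 1/10·h[3] + 1/5·h[4]
  h[3] = 1 + 1/10·h[0] + 1/5·h[1] + 1/5·h[3] + 3/10·h[4]
  h[4] = 1 + 1/10·h[0] + 3/10·h[1] + 1/5·h[3] + 3/10·h[4]
Solving the 4×4 linear system over states ≠ 2 gives exactly h = [4055/713, 4050/713, 0, 4100/713, 4505/713] (h[2] = 0 is the target).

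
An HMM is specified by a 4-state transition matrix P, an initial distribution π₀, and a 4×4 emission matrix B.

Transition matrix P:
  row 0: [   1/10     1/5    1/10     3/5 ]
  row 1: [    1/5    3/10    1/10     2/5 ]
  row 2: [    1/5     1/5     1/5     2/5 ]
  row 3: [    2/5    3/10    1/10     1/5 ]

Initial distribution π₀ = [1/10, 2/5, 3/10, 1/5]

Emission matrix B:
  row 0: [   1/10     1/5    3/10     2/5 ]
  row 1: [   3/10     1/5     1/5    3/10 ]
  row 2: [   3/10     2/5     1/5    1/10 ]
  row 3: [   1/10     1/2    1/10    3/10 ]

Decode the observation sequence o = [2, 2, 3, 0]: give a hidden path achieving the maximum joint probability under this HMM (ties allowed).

t=0: δ = [3.000e-02, 8.000e-02, 6.000e-02, 2.000e-02]  (obs o_0=2)
t=1: δ = [4.800e-03, 4.800e-03, 2.400e-03, 3.200e-03]  ψ = [1, 1, 2, 1]  (obs o_1=2)
t=2: δ = [5.120e-04, 4.320e-04, 4.800e-05, 8.640e-04]  ψ = [3, 1, 0, 0]  (obs o_2=3)
t=3: δ = [3.456e-05, 7.776e-05, 2.592e-05, 3.072e-05]  ψ = [3, 3, 3, 0]  (obs o_3=0)
backtrack: best end state = 1; path = [1, 0, 3, 1]

path = [1, 0, 3, 1]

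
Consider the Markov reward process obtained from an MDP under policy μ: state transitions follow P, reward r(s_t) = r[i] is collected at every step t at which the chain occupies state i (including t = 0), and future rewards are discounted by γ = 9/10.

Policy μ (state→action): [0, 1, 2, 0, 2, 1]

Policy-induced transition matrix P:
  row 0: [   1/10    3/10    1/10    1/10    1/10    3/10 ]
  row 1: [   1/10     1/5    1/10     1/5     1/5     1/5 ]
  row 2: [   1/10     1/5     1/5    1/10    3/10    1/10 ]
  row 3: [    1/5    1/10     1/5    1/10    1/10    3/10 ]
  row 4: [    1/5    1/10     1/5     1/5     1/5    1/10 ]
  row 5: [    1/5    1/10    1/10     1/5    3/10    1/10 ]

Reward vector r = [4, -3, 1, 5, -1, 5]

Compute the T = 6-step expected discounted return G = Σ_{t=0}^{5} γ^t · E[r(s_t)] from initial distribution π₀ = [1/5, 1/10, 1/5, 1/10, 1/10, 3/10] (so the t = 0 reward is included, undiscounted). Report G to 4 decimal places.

t=0: π = [0.2000, 0.1000, 0.2000, 0.1000, 0.1000, 0.3000], E[r] = 2.6000, γ^t·E[r] = 2.600000, running G = 2.600000
t=1: π = [0.1500, 0.1700, 0.1400, 0.1500, 0.2200, 0.1700], E[r] = 1.6100, γ^t·E[r] = 1.449000, running G = 4.049000
t=2: π = [0.1540, 0.1610, 0.1510, 0.1560, 0.2010, 0.1770], E[r] = 1.7480, γ^t·E[r] = 1.415880, running G = 5.464880
t=3: π = [0.1534, 0.1620, 0.1508, 0.1539, 0.2018, 0.1781], E[r] = 1.7366, γ^t·E[r] = 1.265981, running G = 6.730861
t=4: π = [0.1534, 0.1620, 0.1507, 0.1542, 0.2022, 0.1777], E[r] = 1.7354, γ^t·E[r] = 1.138583, running G = 7.869444
t=5: π = [0.1534, 0.1619, 0.1507, 0.1542, 0.2021, 0.1777], E[r] = 1.7359, γ^t·E[r] = 1.025007, running G = 8.894452

G = 8.8945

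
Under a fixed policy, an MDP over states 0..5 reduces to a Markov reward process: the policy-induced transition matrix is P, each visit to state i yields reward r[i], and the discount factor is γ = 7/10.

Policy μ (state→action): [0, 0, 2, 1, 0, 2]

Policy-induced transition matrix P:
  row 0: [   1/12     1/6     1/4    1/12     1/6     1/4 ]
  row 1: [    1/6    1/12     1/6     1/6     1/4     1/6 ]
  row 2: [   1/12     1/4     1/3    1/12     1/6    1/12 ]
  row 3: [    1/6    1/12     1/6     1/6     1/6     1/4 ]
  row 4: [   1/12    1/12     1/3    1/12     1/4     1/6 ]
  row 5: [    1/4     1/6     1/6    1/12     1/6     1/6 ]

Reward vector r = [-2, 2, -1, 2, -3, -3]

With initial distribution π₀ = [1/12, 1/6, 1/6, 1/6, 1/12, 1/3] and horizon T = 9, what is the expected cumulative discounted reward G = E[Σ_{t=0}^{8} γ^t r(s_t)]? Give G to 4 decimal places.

G = -3.3430

t=0: π = [0.0833, 0.1667, 0.1667, 0.1667, 0.0833, 0.3333], E[r] = -0.9167, γ^t·E[r] = -0.916667, running G = -0.916667
t=1: π = [0.1667, 0.1458, 0.2153, 0.1111, 0.1875, 0.1736], E[r] = -1.1181, γ^t·E[r] = -0.782639, running G = -1.699306
t=2: π = [0.1337, 0.1476, 0.2477, 0.1047, 0.1944, 0.1719], E[r] = -1.1094, γ^t·E[r] = -0.543594, running G = -2.242899
t=3: π = [0.1330, 0.1501, 0.2515, 0.1044, 0.1952, 0.1659], E[r] = -1.0918, γ^t·E[r] = -0.374495, running G = -2.617394
t=4: π = [0.1322, 0.1502, 0.2522, 0.1045, 0.1954, 0.1655], E[r] = -1.0900, γ^t·E[r] = -0.261699, running G = -2.879092
t=5: π = [0.1321, 0.1502, 0.2523, 0.1046, 0.1955, 0.1654], E[r] = -1.0896, γ^t·E[r] = -0.183135, running G = -3.062228
t=6: π = [0.1321, 0.1502, 0.2523, 0.1046, 0.1955, 0.1654], E[r] = -1.0896, γ^t·E[r] = -0.128190, running G = -3.190417
t=7: π = [0.1321, 0.1502, 0.2523, 0.1046, 0.1955, 0.1654], E[r] = -1.0896, γ^t·E[r] = -0.089732, running G = -3.280149
t=8: π = [0.1321, 0.1502, 0.2523, 0.1046, 0.1955, 0.1654], E[r] = -1.0896, γ^t·E[r] = -0.062812, running G = -3.342962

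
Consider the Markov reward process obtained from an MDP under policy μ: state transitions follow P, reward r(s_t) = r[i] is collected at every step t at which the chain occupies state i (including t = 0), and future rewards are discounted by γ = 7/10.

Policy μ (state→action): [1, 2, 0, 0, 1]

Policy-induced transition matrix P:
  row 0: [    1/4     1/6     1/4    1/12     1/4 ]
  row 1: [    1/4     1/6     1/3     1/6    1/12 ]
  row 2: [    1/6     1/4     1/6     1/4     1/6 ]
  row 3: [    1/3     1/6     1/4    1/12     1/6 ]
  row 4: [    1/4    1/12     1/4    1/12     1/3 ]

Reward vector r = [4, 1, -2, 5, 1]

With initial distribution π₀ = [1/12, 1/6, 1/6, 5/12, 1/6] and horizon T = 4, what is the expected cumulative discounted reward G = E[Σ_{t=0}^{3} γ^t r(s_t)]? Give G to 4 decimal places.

G = 4.7973

t=0: π = [0.0833, 0.1667, 0.1667, 0.4167, 0.1667], E[r] = 2.4167, γ^t·E[r] = 2.416667, running G = 2.416667
t=1: π = [0.2708, 0.1667, 0.2500, 0.1250, 0.1875], E[r] = 1.5625, γ^t·E[r] = 1.093750, running G = 3.510417
t=2: π = [0.2396, 0.1719, 0.2431, 0.1389, 0.2066], E[r] = 1.5451, γ^t·E[r] = 0.757118, running G = 4.267535
t=3: π = [0.2413, 0.1697, 0.2441, 0.1382, 0.2067], E[r] = 1.5444, γ^t·E[r] = 0.529735, running G = 4.797269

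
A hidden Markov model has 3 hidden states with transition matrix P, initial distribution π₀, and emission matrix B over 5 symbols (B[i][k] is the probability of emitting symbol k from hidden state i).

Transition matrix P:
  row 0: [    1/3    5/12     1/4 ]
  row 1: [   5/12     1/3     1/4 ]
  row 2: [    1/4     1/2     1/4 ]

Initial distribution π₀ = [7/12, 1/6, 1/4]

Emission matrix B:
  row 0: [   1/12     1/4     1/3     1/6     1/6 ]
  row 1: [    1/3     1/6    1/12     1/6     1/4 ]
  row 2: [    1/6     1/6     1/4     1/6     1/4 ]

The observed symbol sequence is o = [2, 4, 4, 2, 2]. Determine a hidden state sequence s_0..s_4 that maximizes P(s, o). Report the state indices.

t=0: δ = [1.944e-01, 1.389e-02, 6.250e-02]  (obs o_0=2)
t=1: δ = [1.080e-02, 2.025e-02, 1.215e-02]  ψ = [0, 0, 0]  (obs o_1=4)
t=2: δ = [1.407e-03, 1.688e-03, 1.266e-03]  ψ = [1, 1, 1]  (obs o_2=4)
t=3: δ = [2.344e-04, 5.275e-05, 1.055e-04]  ψ = [1, 2, 1]  (obs o_3=2)
t=4: δ = [2.605e-05, 8.140e-06, 1.465e-05]  ψ = [0, 0, 0]  (obs o_4=2)
backtrack: best end state = 0; path = [0, 1, 1, 0, 0]

path = [0, 1, 1, 0, 0]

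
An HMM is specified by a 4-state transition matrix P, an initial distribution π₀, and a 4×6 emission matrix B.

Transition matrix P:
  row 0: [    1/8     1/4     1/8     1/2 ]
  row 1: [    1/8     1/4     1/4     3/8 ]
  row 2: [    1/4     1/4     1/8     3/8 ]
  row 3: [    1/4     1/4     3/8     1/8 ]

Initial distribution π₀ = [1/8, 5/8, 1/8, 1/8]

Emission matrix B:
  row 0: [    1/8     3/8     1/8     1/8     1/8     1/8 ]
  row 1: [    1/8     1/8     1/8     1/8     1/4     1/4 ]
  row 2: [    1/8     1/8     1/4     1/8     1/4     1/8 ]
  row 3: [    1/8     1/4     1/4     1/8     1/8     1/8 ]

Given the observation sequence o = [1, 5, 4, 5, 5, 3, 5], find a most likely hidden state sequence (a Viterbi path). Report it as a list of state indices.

t=0: δ = [4.688e-02, 7.812e-02, 1.562e-02, 3.125e-02]  (obs o_0=1)
t=1: δ = [1.221e-03, 4.883e-03, 2.441e-03, 3.662e-03]  ψ = [1, 1, 1, 1]  (obs o_1=5)
t=2: δ = [1.144e-04, 3.052e-04, 3.433e-04, 2.289e-04]  ψ = [3, 1, 3, 1]  (obs o_2=4)
t=3: δ = [1.073e-05, 2.146e-05, 1.073e-05, 1.609e-05]  ψ = [2, 2, 3, 2]  (obs o_3=5)
t=4: δ = [5.029e-07, 1.341e-06, 7.544e-07, 1.006e-06]  ψ = [3, 1, 3, 1]  (obs o_4=5)
t=5: δ = [3.143e-08, 4.191e-08, 4.715e-08, 6.286e-08]  ψ = [3, 1, 3, 1]  (obs o_5=3)
t=6: δ = [1.965e-09, 3.929e-09, 2.947e-09, 2.210e-09]  ψ = [3, 3, 3, 2]  (obs o_6=5)
backtrack: best end state = 1; path = [1, 3, 2, 1, 1, 3, 1]

path = [1, 3, 2, 1, 1, 3, 1]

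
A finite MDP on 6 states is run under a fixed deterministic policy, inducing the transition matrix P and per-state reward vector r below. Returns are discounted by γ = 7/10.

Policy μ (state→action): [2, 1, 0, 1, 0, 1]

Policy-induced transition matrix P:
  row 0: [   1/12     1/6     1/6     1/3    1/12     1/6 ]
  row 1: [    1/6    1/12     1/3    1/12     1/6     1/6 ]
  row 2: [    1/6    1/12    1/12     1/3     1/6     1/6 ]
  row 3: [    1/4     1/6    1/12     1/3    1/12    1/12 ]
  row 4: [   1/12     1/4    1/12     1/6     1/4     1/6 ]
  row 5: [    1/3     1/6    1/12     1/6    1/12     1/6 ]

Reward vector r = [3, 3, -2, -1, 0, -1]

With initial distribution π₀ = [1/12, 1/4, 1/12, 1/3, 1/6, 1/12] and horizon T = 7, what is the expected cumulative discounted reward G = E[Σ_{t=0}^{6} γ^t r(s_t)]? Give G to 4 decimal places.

t=0: π = [0.0833, 0.2500, 0.0833, 0.3333, 0.1667, 0.0833], E[r] = 0.4167, γ^t·E[r] = 0.416667, running G = 0.416667
t=1: π = [0.1875, 0.1528, 0.1528, 0.2292, 0.1389, 0.1389], E[r] = 0.3472, γ^t·E[r] = 0.243056, running G = 0.659722
t=2: π = [0.1817, 0.1528, 0.1372, 0.2488, 0.1319, 0.1476], E[r] = 0.3328, γ^t·E[r] = 0.163050, running G = 0.822772
t=3: π = [0.1859, 0.1535, 0.1367, 0.2486, 0.1295, 0.1459], E[r] = 0.3503, γ^t·E[r] = 0.120139, running G = 0.942911
t=4: π = [0.1854, 0.1533, 0.1372, 0.2491, 0.1291, 0.1460], E[r] = 0.3467, γ^t·E[r] = 0.083241, running G = 1.026152
t=5: π = [0.1855, 0.1532, 0.1371, 0.2492, 0.1291, 0.1459], E[r] = 0.3470, γ^t·E[r] = 0.058316, running G = 1.084468
t=6: π = [0.1855, 0.1532, 0.1371, 0.2492, 0.1290, 0.1459], E[r] = 0.3470, γ^t·E[r] = 0.040822, running G = 1.125290

G = 1.1253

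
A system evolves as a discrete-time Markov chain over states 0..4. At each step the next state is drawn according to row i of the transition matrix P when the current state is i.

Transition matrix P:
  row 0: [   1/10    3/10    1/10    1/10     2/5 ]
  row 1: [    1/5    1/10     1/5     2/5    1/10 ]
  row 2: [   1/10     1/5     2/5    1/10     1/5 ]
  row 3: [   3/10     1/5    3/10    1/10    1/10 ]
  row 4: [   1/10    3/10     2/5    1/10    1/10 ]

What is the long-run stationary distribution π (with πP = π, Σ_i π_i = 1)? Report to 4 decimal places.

Balance equations π_j = Σ_i π_i·P[i][j]:
  π_0 = 1/10·π_0 + 1/5·π_1 + 1/10·π_2 + 3/10·π_3 + 1/10·π_4
  π_1 = 3/10·π_0 + 1/10·π_1 + 1/5·π_2 + 1/5·π_3 + 3/10·π_4
  π_2 = 1/10·π_0 + 1/5·π_1 + 2/5·π_2 + 3/10·π_3 + 2/5·π_4
  π_3 = 1/10·π_0 + 2/5·π_1 + 1/10·π_2 + 1/10·π_3 + 1/10·π_4
  normalize: π_0 + π_1 + π_2 + π_3 + π_4 = 1
Solving the linear system gives exactly π = [925/6011, 1273/6011, 1774/6011, 983/6011, 1056/6011].

π = [0.1539, 0.2118, 0.2951, 0.1635, 0.1757]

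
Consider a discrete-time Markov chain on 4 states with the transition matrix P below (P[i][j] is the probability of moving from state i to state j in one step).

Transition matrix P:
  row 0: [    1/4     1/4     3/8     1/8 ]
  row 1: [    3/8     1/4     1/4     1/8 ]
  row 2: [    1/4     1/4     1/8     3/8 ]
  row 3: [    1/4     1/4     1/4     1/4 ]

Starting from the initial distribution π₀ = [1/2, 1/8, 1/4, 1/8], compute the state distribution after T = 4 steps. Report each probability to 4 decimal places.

π = [0.2813, 0.2500, 0.2534, 0.2154]

t=0: π = [0.5000, 0.1250, 0.2500, 0.1250]
t=1: π = [0.2656, 0.2500, 0.2813, 0.2031]
t=2: π = [0.2813, 0.2500, 0.2480, 0.2207]
t=3: π = [0.2813, 0.2500, 0.2542, 0.2146]
t=4: π = [0.2813, 0.2500, 0.2534, 0.2154]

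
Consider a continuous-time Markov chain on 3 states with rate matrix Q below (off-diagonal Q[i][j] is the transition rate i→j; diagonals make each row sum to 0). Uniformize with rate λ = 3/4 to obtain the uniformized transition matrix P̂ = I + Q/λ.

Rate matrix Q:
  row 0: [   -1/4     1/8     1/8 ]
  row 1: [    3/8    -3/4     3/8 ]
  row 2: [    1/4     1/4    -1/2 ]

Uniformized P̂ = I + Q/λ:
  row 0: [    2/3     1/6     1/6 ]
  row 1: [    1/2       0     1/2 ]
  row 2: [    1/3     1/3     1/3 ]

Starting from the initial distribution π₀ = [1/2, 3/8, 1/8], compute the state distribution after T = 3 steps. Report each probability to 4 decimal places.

π = [0.5469, 0.1771, 0.2760]

t=0: π = [0.5000, 0.3750, 0.1250]
t=1: π = [0.5625, 0.1250, 0.3125]
t=2: π = [0.5417, 0.1979, 0.2604]
t=3: π = [0.5469, 0.1771, 0.2760]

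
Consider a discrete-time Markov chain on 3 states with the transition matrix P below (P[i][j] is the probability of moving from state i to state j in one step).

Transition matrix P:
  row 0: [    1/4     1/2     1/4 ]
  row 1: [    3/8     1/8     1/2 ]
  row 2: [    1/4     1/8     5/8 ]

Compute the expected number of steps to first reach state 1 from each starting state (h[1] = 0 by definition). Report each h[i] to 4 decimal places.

h = [2.8571, 0.0000, 4.5714]

First-step conditioning: h[1] = 0; for i ≠ 1, h[i] = 1 + Σ_k P[i][k]·h[k].
  h[0] = 1 + 1/4·h[0] + 1/4·h[2]
  h[2] = 1 + 1/4·h[0] + 5/8·h[2]
Solving the 2×2 linear system over states ≠ 1 gives exactly h = [20/7, 0, 32/7] (h[1] = 0 is the target).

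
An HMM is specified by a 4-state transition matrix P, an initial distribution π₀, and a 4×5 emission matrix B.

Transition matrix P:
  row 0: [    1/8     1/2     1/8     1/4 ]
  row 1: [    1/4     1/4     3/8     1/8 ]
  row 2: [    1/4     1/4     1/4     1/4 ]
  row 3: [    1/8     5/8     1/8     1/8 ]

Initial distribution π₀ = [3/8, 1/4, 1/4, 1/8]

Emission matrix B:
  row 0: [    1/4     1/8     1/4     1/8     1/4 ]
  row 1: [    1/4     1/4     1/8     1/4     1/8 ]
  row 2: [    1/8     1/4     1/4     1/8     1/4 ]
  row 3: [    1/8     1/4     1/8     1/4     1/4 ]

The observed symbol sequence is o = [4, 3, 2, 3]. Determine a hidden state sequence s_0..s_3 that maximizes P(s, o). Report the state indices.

path = [0, 1, 0, 1]

t=0: δ = [9.375e-02, 3.125e-02, 6.250e-02, 3.125e-02]  (obs o_0=4)
t=1: δ = [1.953e-03, 1.172e-02, 1.953e-03, 5.859e-03]  ψ = [2, 0, 2, 0]  (obs o_1=3)
t=2: δ = [7.324e-04, 4.578e-04, 1.099e-03, 1.831e-04]  ψ = [1, 3, 1, 1]  (obs o_2=2)
t=3: δ = [3.433e-05, 9.155e-05, 3.433e-05, 6.866e-05]  ψ = [2, 0, 2, 2]  (obs o_3=3)
backtrack: best end state = 1; path = [0, 1, 0, 1]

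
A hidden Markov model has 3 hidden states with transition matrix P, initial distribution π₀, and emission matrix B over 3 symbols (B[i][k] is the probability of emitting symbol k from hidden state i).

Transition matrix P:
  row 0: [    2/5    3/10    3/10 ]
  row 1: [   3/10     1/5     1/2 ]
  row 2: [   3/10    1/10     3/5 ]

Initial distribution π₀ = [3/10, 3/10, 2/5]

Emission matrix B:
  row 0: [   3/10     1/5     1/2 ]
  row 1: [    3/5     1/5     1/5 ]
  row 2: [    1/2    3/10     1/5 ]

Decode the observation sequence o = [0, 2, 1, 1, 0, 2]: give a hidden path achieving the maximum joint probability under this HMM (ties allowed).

path = [2, 2, 2, 2, 2, 0]

t=0: δ = [9.000e-02, 1.800e-01, 2.000e-01]  (obs o_0=0)
t=1: δ = [3.000e-02, 7.200e-03, 2.400e-02]  ψ = [2, 1, 2]  (obs o_1=2)
t=2: δ = [2.400e-03, 1.800e-03, 4.320e-03]  ψ = [0, 0, 2]  (obs o_2=1)
t=3: δ = [2.592e-04, 1.440e-04, 7.776e-04]  ψ = [2, 0, 2]  (obs o_3=1)
t=4: δ = [6.998e-05, 4.666e-05, 2.333e-04]  ψ = [2, 0, 2]  (obs o_4=0)
t=5: δ = [3.499e-05, 4.666e-06, 2.799e-05]  ψ = [2, 2, 2]  (obs o_5=2)
backtrack: best end state = 0; path = [2, 2, 2, 2, 2, 0]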